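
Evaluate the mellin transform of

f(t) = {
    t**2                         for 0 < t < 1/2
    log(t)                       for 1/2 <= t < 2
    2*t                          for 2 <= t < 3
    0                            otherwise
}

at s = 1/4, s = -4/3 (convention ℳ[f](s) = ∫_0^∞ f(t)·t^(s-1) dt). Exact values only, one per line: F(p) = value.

integrate the 3 segments split at 1/2, 2, then add the results
on [0, 1/2): add ∫ t**2·t^(s-1) dt
the [1/2, 2) slice contributes ∫ log(t)·t^(s-1) dt
for t in [2, 3): the term is ∫ 2*t·t^(s-1)

F(1/4) = 2**(3/4)*(-864*sqrt(2) + log(2**(180 + 180*sqrt(2))) + 216*6**(1/4) + 725)/90
F(-4/3) = 2**(1/3)*(-64*6**(2/3) - log(2**(12*2**(1/3) + 96)) + 120 + 183*2**(1/3))/64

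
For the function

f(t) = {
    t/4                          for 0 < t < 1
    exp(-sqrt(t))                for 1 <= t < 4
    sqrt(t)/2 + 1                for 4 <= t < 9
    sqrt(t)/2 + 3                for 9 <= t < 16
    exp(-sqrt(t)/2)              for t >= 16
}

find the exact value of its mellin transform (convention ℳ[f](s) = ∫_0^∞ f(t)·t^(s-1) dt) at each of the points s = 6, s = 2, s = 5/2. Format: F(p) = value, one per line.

peel off the power substitution: t**2/4 on [0, 1); exp(-t) on [1, 2); t/2 + 1 on [2, 3); …
peel off the common scale on t: t**2 on [0, 1/2); exp(-2*t) on [1/2, 1); t + 1 on [1, 3/2); …
split f at 1, 4, 9, 16: ℳ[f](s) collects 5 kernel integrals
segment 0 to 1 holds t/4; add its integral
for t in [1, 4): the term is ∫ exp(-sqrt(t))·t^(s-1)
∫ over [4, 9) of (sqrt(t)/2 + 1)·t^(s-1) joins the sum
segment [9, 16) carries (sqrt(t)/2 + 3); integrate it
between 16 and ∞ the integrand is exp(-sqrt(t)/2)·t^(s-1)

F(6) = 14602626427/1092 + 217010224*exp(-1) + 2415616519680*exp(-2)
F(2) = 32*exp(-1) + 1140*exp(-2) + 29609/60
F(5/2) = 130*exp(-1) + 10416*exp(-2) + 118557/70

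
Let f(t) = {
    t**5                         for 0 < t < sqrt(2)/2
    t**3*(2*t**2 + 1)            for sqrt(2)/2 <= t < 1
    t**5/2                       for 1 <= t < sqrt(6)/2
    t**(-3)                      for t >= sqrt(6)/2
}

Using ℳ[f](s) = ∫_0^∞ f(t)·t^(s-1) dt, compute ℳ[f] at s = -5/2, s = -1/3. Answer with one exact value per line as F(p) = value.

F(-5/2) = 2**(3/4)*(-6534 + 1051*3**(1/4) + 7722*2**(1/4))/5940
F(-1/3) = 2**(2/3)*(-405 + 629*3**(1/3) + 1170*2**(1/3))/3360

remove the shared t-power first: t**6 on [0, sqrt(2)/2); t**4*(2*t**2 + 1) on [sqrt(2)/2, 1); t**6/2 on [1, sqrt(6)/2); …
back out the power substitution: t**3 on [0, 1/2); t**2*(2*t + 1) on [1/2, 1); t**3/2 on [1, 3/2); …
reversing the shared t-power: t on [0, 1/2); 2*t + 1 on [1/2, 1); t/2 on [1, 3/2); …
integrate the 4 segments split at sqrt(2)/2, 1, sqrt(6)/2, then add the results
∫ t**5·t^(s-1) over [0, sqrt(2)/2)
piece [sqrt(2)/2, 1): integrate t**3*(2*t**2 + 1) against the kernel
∫ over [1, sqrt(6)/2) of t**5/2·t^(s-1) joins the sum
on [sqrt(6)/2, ∞): add ∫ t**(-3)·t^(s-1) dt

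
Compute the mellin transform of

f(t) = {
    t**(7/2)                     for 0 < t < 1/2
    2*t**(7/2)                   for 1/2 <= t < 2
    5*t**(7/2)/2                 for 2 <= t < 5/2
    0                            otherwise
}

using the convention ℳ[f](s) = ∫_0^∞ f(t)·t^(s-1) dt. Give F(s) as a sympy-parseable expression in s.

breakpoints 1/2, 2: one integral from each of the 3 segments
segment [0, 1/2) carries t**(7/2); integrate it
[1/2, 2) adds the kernel integral of 2*t**(7/2)
piece [2, 5/2): integrate 5*t**(7/2)/2 against the kernel

(-2*2**(-s - 7/2) - 2**(s + 7/2) + 5*(5/2)**(s + 7/2))/(2*s + 7)
  Re(s) > -7/2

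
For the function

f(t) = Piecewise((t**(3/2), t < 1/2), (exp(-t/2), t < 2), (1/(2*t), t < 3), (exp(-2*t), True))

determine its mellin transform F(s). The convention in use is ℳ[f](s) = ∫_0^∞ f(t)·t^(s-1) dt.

breakpoints 1/2, 2, 3: one integral from each of the 4 segments
between 0 and 1/2 the integrand is t**(3/2)·t^(s-1)
∫ over [1/2, 2) of exp(-t/2)·t^(s-1) joins the sum
for t in [2, 3): the term is ∫ 1/(2*t)·t^(s-1)
segment [3, ∞) carries exp(-2*t); integrate it

(12*24**s*(s - 1)*(2*s + 3)*uppergamma(s, 1/4) - 12*24**s*(s - 1)*(2*s + 3)*uppergamma(s, 1) - 3*24**s*(2*s + 3) + 2*36**s*(2*s + 3) + 12*6**s*(s - 1)*(2*s + 3)*uppergamma(s, 6) + 6*sqrt(2)*6**s*(s - 1))/(12*12**s*(s - 1)*(2*s + 3))
  Re(s) > -3/2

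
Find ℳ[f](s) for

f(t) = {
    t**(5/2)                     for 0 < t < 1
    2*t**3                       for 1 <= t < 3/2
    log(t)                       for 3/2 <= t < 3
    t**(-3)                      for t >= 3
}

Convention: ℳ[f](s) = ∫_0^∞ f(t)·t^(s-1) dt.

undo the shared t-power: t**(3/2) on [0, 1); 2*t**2 on [1, 3/2); log(t)/t on [3/2, 3); …
along the cuts 1, 3/2, 3, ℳ[f](s) splits into 4 integrals
for t in [0, 1): the term is ∫ t**(5/2)·t^(s-1)
∫ over [1, 3/2) of 2*t**3·t^(s-1) joins the sum
the [3/2, 3) slice contributes ∫ log(t)·t^(s-1) dt
between 3 and ∞ the integrand is t**(-3)·t^(s-1)

2**(-s - 1)*(324*2**(s + 1)*(s - 3)*(s + 3)*(-2*s + (s + 1)**2 - 1) - 324*2**(s + 1)*(s - 3)*(2*s + 5)*(-2*s + (s + 1)**2 - 1) - 108*3**(s + 1)*(s - 3)*(s + 1)*(s + 3)*(2*s + 5)*log(3) + 108*3**(s + 1)*(s - 3)*(s + 1)*(s + 3)*(2*s + 5)*log(2) - 108*3**(s + 1)*(s - 3)*(s + 3)*(2*s + 5)*log(2) + 108*3**(s + 1)*(s - 3)*(s + 3)*(2*s + 5) + 108*3**(s + 1)*(s - 3)*(s + 3)*(2*s + 5)*log(3) + 729*3**(s + 1)*(s - 3)*(2*s + 5)*(-2*s + (s + 1)**2 - 1) + 54*6**(s + 1)*(s - 3)*(s + 1)*(s + 3)*(2*s + 5)*log(3) - 54*6**(s + 1)*(s - 3)*(s + 3)*(2*s + 5)*log(3) - 54*6**(s + 1)*(s - 3)*(s + 3)*(2*s + 5) - 2*6**(s + 1)*(s + 3)*(2*s + 5)*(-2*s + (s + 1)**2 - 1))/(162*(s - 3)*(s + 3)*(2*s + 5)*(-2*s + (s + 1)**2 - 1))
  -5/2 < Re(s) < 3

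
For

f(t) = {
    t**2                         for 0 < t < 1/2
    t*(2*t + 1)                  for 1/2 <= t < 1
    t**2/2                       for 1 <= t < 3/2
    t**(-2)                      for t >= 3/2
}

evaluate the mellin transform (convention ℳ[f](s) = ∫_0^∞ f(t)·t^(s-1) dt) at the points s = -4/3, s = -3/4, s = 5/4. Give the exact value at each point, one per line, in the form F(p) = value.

undo the shared t-power: 1 on [0, 1/2); (2*t + 1)/t on [1/2, 1); 1/2 on [1, 3/2); …
back out the shared t-power: t on [0, 1/2); 2*t + 1 on [1/2, 1); t/2 on [1, 3/2); …
the 4 pieces separated at 1/2, 1, 3/2 each add one integral
∫ over [0, 1/2) of t**2·t^(s-1) joins the sum
∫ over [1/2, 1) of t*(2*t + 1)·t^(s-1) joins the sum
for t in [1, 3/2): the term is ∫ t**2/2·t^(s-1)
piece [3/2, ∞): integrate t**(-2) against the kernel

F(-4/3) = 2**(1/3)*(-405*2**(2/3) + 437*3**(2/3) + 2430)/1080
F(-3/4) = 2**(3/4)*(-6534 + 1051*3**(1/4) + 7722*2**(1/4))/2970
F(5/4) = 2**(3/4)*(-70 + 424*2**(1/4) + 659*3**(1/4))/936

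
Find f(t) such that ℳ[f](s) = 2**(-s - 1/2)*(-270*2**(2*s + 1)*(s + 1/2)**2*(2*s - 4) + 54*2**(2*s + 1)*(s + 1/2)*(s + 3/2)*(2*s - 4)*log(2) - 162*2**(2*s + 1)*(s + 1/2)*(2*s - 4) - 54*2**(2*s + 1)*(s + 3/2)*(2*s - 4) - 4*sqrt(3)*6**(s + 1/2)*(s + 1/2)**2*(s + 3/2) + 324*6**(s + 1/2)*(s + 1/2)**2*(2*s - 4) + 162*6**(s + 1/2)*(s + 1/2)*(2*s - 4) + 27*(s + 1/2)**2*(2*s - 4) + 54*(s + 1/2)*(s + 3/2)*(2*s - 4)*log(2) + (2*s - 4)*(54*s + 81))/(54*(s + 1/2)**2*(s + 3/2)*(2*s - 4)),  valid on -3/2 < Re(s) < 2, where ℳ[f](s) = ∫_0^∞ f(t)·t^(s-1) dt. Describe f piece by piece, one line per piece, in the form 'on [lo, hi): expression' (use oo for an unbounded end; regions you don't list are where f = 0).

undo the shared t-power: t on [0, 1/2); log(t) on [1/2, 2); t + 3 on [2, 3); …
the 4 pieces separated at 1/2, 2, 3 each add one integral
over [0, 1/2), the kernel integral of t**(3/2) enters the sum
between 1/2 and 2 the integrand is sqrt(t)*log(t)·t^(s-1)
the [2, 3) slice contributes ∫ sqrt(t)*(t + 3)·t^(s-1) dt
[3, ∞) adds the kernel integral of t**(-2)

on [0, 1/2): t**(3/2)
on [1/2, 2): sqrt(t)*log(t)
on [2, 3): sqrt(t)*(t + 3)
on [3, oo): t**(-2)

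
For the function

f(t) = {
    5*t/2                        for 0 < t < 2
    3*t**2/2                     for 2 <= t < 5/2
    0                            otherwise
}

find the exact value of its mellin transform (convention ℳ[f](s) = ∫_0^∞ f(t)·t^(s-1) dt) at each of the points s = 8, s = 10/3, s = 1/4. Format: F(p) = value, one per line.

F(8) = 261574723/184320
F(10/3) = 3*2**(1/3)/13 + 28125*20**(1/3)/2048
F(1/4) = 2**(1/4)*(16 + 25*sqrt(2)*5**(1/4))/12

decompose at 2; ℳ[f](s) sums the 2 pieces' integrals
piece [0, 2): integrate 5*t/2 against the kernel
∫ over [2, 5/2) of 3*t**2/2·t^(s-1) joins the sum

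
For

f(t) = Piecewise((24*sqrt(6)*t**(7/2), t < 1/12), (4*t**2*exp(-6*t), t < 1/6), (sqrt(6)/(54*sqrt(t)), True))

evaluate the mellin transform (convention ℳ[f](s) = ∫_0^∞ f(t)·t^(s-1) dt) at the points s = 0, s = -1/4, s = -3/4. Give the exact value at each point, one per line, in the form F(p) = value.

reversing the common scale on t: 3*sqrt(3)*t**(7/2) on [0, 1/6); t**2*exp(-3*t) on [1/6, 1/3); sqrt(3)/(27*sqrt(t)) on [1/3, ∞)
undo the shared t-power: 3*sqrt(3)*t**(3/2) on [0, 1/6); exp(-3*t) on [1/6, 1/3); sqrt(3)/(27*t**(5/2)) on [1/3, ∞)
the common scale on t comes off first: t**(3/2) on [0, 1/2); exp(-t) on [1/2, 1); t**(-5/2) on [1, ∞)
breakpoints 1/12, 1/6: one integral from each of the 3 segments
∫ over [0, 1/12) of 24*sqrt(6)*t**(7/2)·t^(s-1) joins the sum
[1/12, 1/6) adds the kernel integral of 4*t**2*exp(-6*t)
[1/6, ∞) adds the kernel integral of sqrt(6)/(54*sqrt(t))

F(0) = -2*exp(-1)/9 + sqrt(2)/504 + exp(-1/2)/6 + 2/9
F(-1/4) = -6**(1/4)*uppergamma(7/4, 1)/9 + 3**(1/4)/234 + 6**(1/4)*uppergamma(7/4, 1/2)/9 + 4*6**(1/4)/27
F(-3/4) = -6**(3/4)*uppergamma(5/4, 1)/9 + 3**(3/4)/99 + 6**(3/4)*uppergamma(5/4, 1/2)/9 + 4*6**(3/4)/45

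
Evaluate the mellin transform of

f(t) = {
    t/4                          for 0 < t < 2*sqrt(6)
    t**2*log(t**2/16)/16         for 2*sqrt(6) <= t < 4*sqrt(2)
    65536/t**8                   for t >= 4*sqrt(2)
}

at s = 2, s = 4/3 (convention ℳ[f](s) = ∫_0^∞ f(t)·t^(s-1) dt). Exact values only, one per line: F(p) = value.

F(2) = -19/6 + log(33554432/19683) + 4*sqrt(6)
F(4/3) = -9*3**(2/3)*log(3)/5 - 561*2**(1/3)/200 + 27*3**(2/3)/25 + 9*3**(2/3)*log(2)/5 + 24*2**(1/3)*log(2)/5 + 18*sqrt(2)*3**(1/6)/7

back out the common scale on t: t/2 on [0, sqrt(6)); t**2*log(t**2/4)/4 on [sqrt(6), 2*sqrt(2)); 256/t**8 on [2*sqrt(2), ∞)
invert the common scale on t to get t on [0, sqrt(6)/2); t**2*log(t**2) on [sqrt(6)/2, sqrt(2)); t**(-8) on [sqrt(2), ∞)
remove the power substitution first: sqrt(t) on [0, 3/2); t*log(t) on [3/2, 2); t**(-4) on [2, ∞)
decompose at 2*sqrt(6), 4*sqrt(2); ℳ[f](s) sums the 3 pieces' integrals
on [0, 2*sqrt(6)) integrate f = t/4 against the kernel
∫ t**2*log(t**2/16)/16·t^(s-1) over [2*sqrt(6), 4*sqrt(2))
segment [4*sqrt(2), ∞) carries 65536/t**8; integrate it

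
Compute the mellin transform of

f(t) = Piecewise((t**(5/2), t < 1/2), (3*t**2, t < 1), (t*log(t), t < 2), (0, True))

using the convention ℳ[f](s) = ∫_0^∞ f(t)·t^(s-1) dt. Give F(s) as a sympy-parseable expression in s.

(-8*2**(2*s)*(s + 2)*(2*s + 5) + 12*2**s*(s + 1)**2*(2*s + 5) + 4*2**s*(s + 2)*(2*s + 5) + 8*4**s*(s + 1)*(s + 2)*(2*s + 5)*log(2) + sqrt(2)*(s + 1)**2*(s + 2) - 3*(s + 1)**2*(2*s + 5))/(4*2**s*(s + 1)**2*(s + 2)*(2*s + 5))
  Re(s) > -5/2

reversing the shared t-power: t**(7/2) on [0, 1/2); 3*t**3 on [1/2, 1); t**2*log(t) on [1, 2)
remove the shared t-power first: t**(3/2) on [0, 1/2); 3*t on [1/2, 1); log(t) on [1, 2)
along the cuts 1/2, 1, ℳ[f](s) splits into 3 integrals
between 0 and 1/2 the integrand is t**(5/2)·t^(s-1)
∫ 3*t**2·t^(s-1) over [1/2, 1)
between 1 and 2 the integrand is t*log(t)·t^(s-1)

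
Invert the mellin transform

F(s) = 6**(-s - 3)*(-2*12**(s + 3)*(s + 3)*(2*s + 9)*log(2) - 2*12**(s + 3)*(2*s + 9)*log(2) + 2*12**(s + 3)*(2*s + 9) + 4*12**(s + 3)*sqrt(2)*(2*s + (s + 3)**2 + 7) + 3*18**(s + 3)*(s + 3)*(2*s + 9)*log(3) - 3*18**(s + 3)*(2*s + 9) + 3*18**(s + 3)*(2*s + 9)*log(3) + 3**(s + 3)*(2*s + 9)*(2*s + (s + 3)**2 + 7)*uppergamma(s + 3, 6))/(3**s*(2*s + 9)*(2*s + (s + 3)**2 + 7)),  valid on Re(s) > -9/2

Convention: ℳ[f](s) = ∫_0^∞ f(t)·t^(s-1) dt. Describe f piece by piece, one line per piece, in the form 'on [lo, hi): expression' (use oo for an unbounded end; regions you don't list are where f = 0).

remove the common scale on t first: t**(9/2) on [0, 2); t**4*log(t) on [2, 3); t**3*exp(-2*t) on [3, ∞)
reversing the shared t-power: t**(7/2) on [0, 2); t**3*log(t) on [2, 3); t**2*exp(-2*t) on [3, ∞)
reversing the shared t-power: t**(3/2) on [0, 2); t*log(t) on [2, 3); exp(-2*t) on [3, ∞)
breakpoints 2/3, 1: one integral from each of the 3 segments
for t in [0, 2/3): the term is ∫ 81*sqrt(3)*t**(9/2)·t^(s-1)
∫ over [2/3, 1) of 81*t**4*log(3*t)·t^(s-1) joins the sum
piece [1, ∞): integrate 27*t**3*exp(-6*t) against the kernel

on [0, 2/3): 81*sqrt(3)*t**(9/2)
on [2/3, 1): 81*t**4*log(3*t)
on [1, oo): 27*t**3*exp(-6*t)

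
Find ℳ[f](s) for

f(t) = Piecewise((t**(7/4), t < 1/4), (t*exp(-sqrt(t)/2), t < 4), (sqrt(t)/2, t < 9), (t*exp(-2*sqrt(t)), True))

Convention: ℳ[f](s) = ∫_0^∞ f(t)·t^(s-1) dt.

(36**s*(2*s + 1)*(4*s + 7)*uppergamma(2*s + 2, 6)/2 + sqrt(2)*36**s*(2*s + 1)/4 + 8*576**s*(2*s + 1)*(4*s + 7)*uppergamma(2*s + 2, 1/4) - 8*576**s*(2*s + 1)*(4*s + 7)*uppergamma(2*s + 2, 1) - 2*576**s*(4*s + 7) + 3*6**(4*s)*(4*s + 7))/(144**s*(2*s + 1)*(4*s + 7))
  Re(s) > -7/4

invert the shared t-power to get t**(3/4) on [0, 1/4); exp(-sqrt(t)/2) on [1/4, 4); 1/(2*sqrt(t)) on [4, 9); …
the power substitution comes off first: t**(3/2) on [0, 1/2); exp(-t/2) on [1/2, 2); 1/(2*t) on [2, 3); …
the 4 pieces separated at 1/4, 4, 9 each add one integral
segment [0, 1/4) carries t**(7/4); integrate it
∫ over [1/4, 4) of t*exp(-sqrt(t)/2)·t^(s-1) joins the sum
∫ over [4, 9) of sqrt(t)/2·t^(s-1) joins the sum
the [9, ∞) slice contributes ∫ t*exp(-2*sqrt(t))·t^(s-1) dt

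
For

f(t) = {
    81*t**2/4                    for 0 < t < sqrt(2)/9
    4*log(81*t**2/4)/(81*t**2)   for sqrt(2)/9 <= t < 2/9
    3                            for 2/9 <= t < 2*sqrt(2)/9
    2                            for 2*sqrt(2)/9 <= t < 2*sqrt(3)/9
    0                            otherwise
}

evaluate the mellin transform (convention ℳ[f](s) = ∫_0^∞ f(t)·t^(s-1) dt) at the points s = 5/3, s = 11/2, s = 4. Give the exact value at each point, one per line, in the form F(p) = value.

strip the common scale on t: 9*t**2/4 on [0, sqrt(2)/3); 4*log(9*t**2/4)/(9*t**2) on [sqrt(2)/3, 2/3); 3 on [2/3, 2*sqrt(2)/3); …
remove the common scale on t first: t**2 on [0, sqrt(2)/2); log(t**2)/t**2 on [sqrt(2)/2, 1); 3 on [1, sqrt(2)); …
invert the power substitution to get t on [0, 1/2); log(t)/t on [1/2, 1); 3 on [1, 2); …
split f at sqrt(2)/9, 2/9, 2*sqrt(2)/9: ℳ[f](s) collects 4 kernel integrals
segment 0 to sqrt(2)/9 holds 81*t**2/4; add its integral
on [sqrt(2)/9, 2/9) integrate f = 4*log(81*t**2/4)/(81*t**2) against the kernel
segment [2/9, 2*sqrt(2)/9) carries 3; integrate it
over [2*sqrt(2)/9, 2*sqrt(3)/9), the kernel integral of 2 enters the sum

F(5/3) = 2**(5/6)*3**(2/3)*(-726*2**(5/6) - 220*log(2) + 44*2**(2/3) + 44*6**(5/6) + 1325)/2970
F(11/2) = 4*2**(3/4)*(-22920*2**(3/4) + 3179 + 4620*log(2) + 47040*sqrt(2) + 105840*6**(3/4))/1432233495
F(4) = 4*log(2)/6561 + 217/19683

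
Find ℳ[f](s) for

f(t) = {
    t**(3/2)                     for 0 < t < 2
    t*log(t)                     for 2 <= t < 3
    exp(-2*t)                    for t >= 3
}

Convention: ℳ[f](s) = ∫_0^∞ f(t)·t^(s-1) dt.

linearity at 2, 3 turns ℳ[f](s) into 3 summed integrals
piece [0, 2): integrate t**(3/2) against the kernel
segment [2, 3) carries t*log(t); integrate it
the [3, ∞) slice contributes ∫ exp(-2*t)·t^(s-1) dt

(-12**s*s*(2*s + 3)*log(4) - 12**s*(2*s + 3)*log(4) + 12**s*(4*s + 6) + 12**s*sqrt(2)*(4*s**2 + 8*s + 4) + 3*18**s*s*(2*s + 3)*log(3) + 18**s*(-6*s - 9) + 3*18**s*(2*s + 3)*log(3) + 3**s*(2*s + 3)*(s**2 + 2*s + 1)*uppergamma(s, 6))/(6**s*(2*s + 3)*(s**2 + 2*s + 1))
  Re(s) > -3/2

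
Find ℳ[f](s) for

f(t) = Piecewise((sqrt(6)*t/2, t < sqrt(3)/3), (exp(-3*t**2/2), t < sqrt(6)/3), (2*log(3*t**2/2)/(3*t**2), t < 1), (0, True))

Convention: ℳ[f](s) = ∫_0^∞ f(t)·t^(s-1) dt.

undo the power substitution: sqrt(6)*sqrt(t)/2 on [0, 1/3); exp(-3*t/2) on [1/3, 2/3); 2*log(3*t/2)/(3*t) on [2/3, 1)
back out the common scale on t: sqrt(t) on [0, 1/2); exp(-t) on [1/2, 1); log(t)/t on [1, 3/2)
breakpoints sqrt(3)/3, sqrt(6)/3: one integral from each of the 3 segments
segment [0, sqrt(3)/3) carries sqrt(6)*t/2; integrate it
[sqrt(3)/3, sqrt(6)/3) adds the kernel integral of exp(-3*t**2/2)
∫ 2*log(3*t**2/2)/(3*t**2)·t^(s-1) over [sqrt(6)/3, 1)

(sqrt(3)/3)**s*(3*2**(s/2)*(s + 1)*(s**2 - 4*s + 4)*uppergamma(s/2, 1/2) - 3*2**(s/2)*(s + 1)*(s**2 - 4*s + 4)*uppergamma(s/2, 1) + 12*2**(s/2)*(s + 1) + 3**(s/2)*s*(s + 1)*(-4*log(2) + 4*log(3)) - 8*3**(s/2)*(s + 1) + 3**(s/2)*(s + 1)*(-8*log(3) + 8*log(2)) + 3*sqrt(2)*(s**2 - 4*s + 4))/(6*(s + 1)*(s**2 - 4*s + 4))
  Re(s) > -1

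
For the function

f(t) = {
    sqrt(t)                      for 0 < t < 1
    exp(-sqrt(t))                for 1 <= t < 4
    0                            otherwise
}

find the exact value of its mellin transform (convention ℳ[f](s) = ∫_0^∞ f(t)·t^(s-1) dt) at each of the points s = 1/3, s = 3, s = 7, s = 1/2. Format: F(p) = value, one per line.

back out the power substitution: t on [0, 1); exp(-t) on [1, 2)
treat the 2 regions marked off by 1 separately and sum
segment 0 to 1 holds sqrt(t); add its integral
∫ exp(-sqrt(t))·t^(s-1) over [1, 4)

F(1/3) = -2*uppergamma(2/3, 2) + 2*uppergamma(2/3, 1) + 6/5
F(3) = -1744*exp(-2) + 2/7 + 652*exp(-1)
F(7) = -92023609344*exp(-2) + 2/15 + 33853594972*exp(-1)
F(1/2) = -2*exp(-2) + 2*exp(-1) + 1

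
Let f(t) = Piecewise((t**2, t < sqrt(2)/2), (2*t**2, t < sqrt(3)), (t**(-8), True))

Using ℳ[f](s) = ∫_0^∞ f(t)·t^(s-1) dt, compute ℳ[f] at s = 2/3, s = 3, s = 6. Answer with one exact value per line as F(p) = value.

F(2/3) = 2**(2/3)*(-891 + 10700*6**(1/3))/9504
F(3) = sqrt(2)*(-27 + 1948*sqrt(6))/1080
F(6) = 7837/384

strip the power substitution: t on [0, 1/2); 2*t on [1/2, 3); t**(-4) on [3, ∞)
linearity at sqrt(2)/2, sqrt(3) turns ℳ[f](s) into 3 summed integrals
piece [0, sqrt(2)/2): integrate t**2 against the kernel
for t in [sqrt(2)/2, sqrt(3)): the term is ∫ 2*t**2·t^(s-1)
on [sqrt(3), ∞): add ∫ t**(-8)·t^(s-1) dt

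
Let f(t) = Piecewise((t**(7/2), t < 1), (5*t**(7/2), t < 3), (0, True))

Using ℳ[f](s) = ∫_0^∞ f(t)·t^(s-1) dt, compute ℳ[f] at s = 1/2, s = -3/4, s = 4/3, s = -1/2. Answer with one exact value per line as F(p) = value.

integrate the 2 segments split at 1, then add the results
over [0, 1), the kernel integral of t**(7/2) enters the sum
segment 1 to 3 holds 5*t**(7/2); add its integral

F(1/2) = 401/4
F(-3/4) = -16/11 + 180*3**(3/4)/11
F(4/3) = -24/29 + 2430*3**(5/6)/29
F(-1/2) = 131/3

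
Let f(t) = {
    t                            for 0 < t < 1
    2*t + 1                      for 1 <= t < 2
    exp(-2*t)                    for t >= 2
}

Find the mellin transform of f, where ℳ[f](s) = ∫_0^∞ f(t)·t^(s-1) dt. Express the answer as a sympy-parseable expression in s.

(2**s*s*(s + 1)*uppergamma(s, 4) - 2*4**s*s - 4**s + 5*8**s*s + 8**s)/(4**s*s*(s + 1))
  Re(s) > -1

treat the 3 regions marked off by 1, 2 separately and sum
segment [0, 1) carries t; integrate it
over [1, 2), the kernel integral of (2*t + 1) enters the sum
∫ exp(-2*t)·t^(s-1) over [2, ∞)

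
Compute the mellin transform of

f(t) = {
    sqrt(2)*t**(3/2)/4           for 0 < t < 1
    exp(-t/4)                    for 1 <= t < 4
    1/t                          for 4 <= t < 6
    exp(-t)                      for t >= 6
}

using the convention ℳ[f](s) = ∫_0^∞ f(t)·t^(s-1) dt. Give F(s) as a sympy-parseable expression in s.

invert the common scale on t to get t**(3/2) on [0, 1/2); exp(-t/2) on [1/2, 2); 1/(2*t) on [2, 3); …
split f at 1, 4, 6: ℳ[f](s) collects 4 kernel integrals
between 0 and 1 the integrand is sqrt(2)*t**(3/2)/4·t^(s-1)
piece [1, 4): integrate exp(-t/4) against the kernel
segment 4 to 6 holds 1/t; add its integral
between 6 and ∞ the integrand is exp(-t)·t^(s-1)

2**s*(12*24**s*(s - 1)*(2*s + 3)*uppergamma(s, 1/4) - 12*24**s*(s - 1)*(2*s + 3)*uppergamma(s, 1) - 3*24**s*(2*s + 3) + 2*36**s*(2*s + 3) + 12*6**s*(s - 1)*(2*s + 3)*uppergamma(s, 6) + 6*sqrt(2)*6**s*(s - 1))/(12*12**s*(s - 1)*(2*s + 3))
  Re(s) > -3/2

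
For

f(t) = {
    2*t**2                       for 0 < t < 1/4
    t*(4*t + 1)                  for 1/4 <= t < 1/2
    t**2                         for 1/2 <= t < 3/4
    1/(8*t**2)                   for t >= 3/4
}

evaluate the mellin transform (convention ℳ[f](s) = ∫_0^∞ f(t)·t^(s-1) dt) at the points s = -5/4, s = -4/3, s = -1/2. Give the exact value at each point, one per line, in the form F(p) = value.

F(-5/4) = sqrt(2)*(-1053*2**(3/4) + 383*3**(3/4) + 3510)/1053
F(-4/3) = 2**(2/3)*(-405*2**(2/3) + 437*3**(2/3) + 2430)/1080
F(-1/2) = -7/6 + 167*sqrt(3)/540 + 3*sqrt(2)/2

back out the shared t-power: 2*t on [0, 1/4); 4*t + 1 on [1/4, 1/2); t on [1/2, 3/4); …
undo the common scale on t: t on [0, 1/2); 2*t + 1 on [1/2, 1); t/2 on [1, 3/2); …
integrate the 4 segments split at 1/4, 1/2, 3/4, then add the results
for t in [0, 1/4): the term is ∫ 2*t**2·t^(s-1)
segment 1/4 to 1/2 holds t*(4*t + 1); add its integral
for t in [1/2, 3/4): the term is ∫ t**2·t^(s-1)
piece [3/4, ∞): integrate 1/(8*t**2) against the kernel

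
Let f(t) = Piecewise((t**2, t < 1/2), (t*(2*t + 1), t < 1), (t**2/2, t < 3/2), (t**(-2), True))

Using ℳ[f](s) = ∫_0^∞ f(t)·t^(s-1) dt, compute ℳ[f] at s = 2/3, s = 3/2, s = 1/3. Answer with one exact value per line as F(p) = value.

F(2/3) = 2**(1/3)*(-378 + 725*3**(2/3) + 1116*2**(2/3))/1920
F(3/2) = -19*sqrt(2)/280 + 29/35 + 305*sqrt(6)/336
F(1/3) = 2**(2/3)*(-405 + 629*3**(1/3) + 1170*2**(1/3))/1680

back out the shared t-power: t**(3/2) on [0, 1/2); sqrt(t)*(2*t + 1) on [1/2, 1); t**(3/2)/2 on [1, 3/2); …
strip the shared t-power: t on [0, 1/2); 2*t + 1 on [1/2, 1); t/2 on [1, 3/2); …
summing 4 kernel integrals split by 1/2, 1, 3/2 yields ℳ[f](s)
∫ over [0, 1/2) of t**2·t^(s-1) joins the sum
over [1/2, 1), the kernel integral of t*(2*t + 1) enters the sum
on [1, 3/2) integrate f = t**2/2 against the kernel
on [3/2, ∞): add ∫ t**(-2)·t^(s-1) dt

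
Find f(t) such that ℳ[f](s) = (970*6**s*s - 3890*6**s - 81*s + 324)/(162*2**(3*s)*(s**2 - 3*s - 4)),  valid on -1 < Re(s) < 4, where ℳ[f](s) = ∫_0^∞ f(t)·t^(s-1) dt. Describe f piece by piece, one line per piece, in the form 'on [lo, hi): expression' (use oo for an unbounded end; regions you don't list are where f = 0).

on [0, 1/8): 4*t
on [1/8, 3/4): 8*t
on [3/4, oo): 1/(256*t**4)

back out the common scale on t: 2*t on [0, 1/4); 4*t on [1/4, 3/2); 1/(16*t**4) on [3/2, ∞)
remove the common scale on t first: t on [0, 1/2); 2*t on [1/2, 3); t**(-4) on [3, ∞)
cuts at 1/8, 3/4: linearity sums the 3 kernel integrals
[0, 1/8) adds the kernel integral of 4*t
∫ 8*t·t^(s-1) over [1/8, 3/4)
piece [3/4, ∞): integrate 1/(256*t**4) against the kernel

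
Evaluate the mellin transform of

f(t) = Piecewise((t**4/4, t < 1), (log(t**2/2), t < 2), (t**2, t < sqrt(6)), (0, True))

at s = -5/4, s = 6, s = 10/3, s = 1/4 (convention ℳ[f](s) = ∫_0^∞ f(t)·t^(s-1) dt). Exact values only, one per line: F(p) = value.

peel off the power substitution: t**2/4 on [0, 1); log(t/2) on [1, 4); t on [4, 6)
undo the common scale on t: t**2 on [0, 1/2); log(t) on [1/2, 2); 2*t on [2, 3)
f breaks at 1, 2 into 3 integrals to sum
on [0, 1): add ∫ t**4/4·t^(s-1) dt
segment [1, 2) carries log(t**2/2); integrate it
∫ t**2·t^(s-1) over [2, sqrt(6))

F(-5/4) = -124*2**(3/4)/75 - 4*log(2)/5 - 2**(3/4)*log(2)/5 + 377/275 + 4*6**(3/8)/3
F(6) = 65*log(2)/6 + 5061/40
F(10/3) = -186*2**(1/3)/25 + 3*log(2)/10 + 471/2200 + 12*2**(1/3)*log(2)/5 + 27*6**(2/3)/4
F(1/4) = -304*2**(1/4)/9 + 8*6**(1/8)/3 + log(2**(4 + 4*2**(1/4))) + 545/17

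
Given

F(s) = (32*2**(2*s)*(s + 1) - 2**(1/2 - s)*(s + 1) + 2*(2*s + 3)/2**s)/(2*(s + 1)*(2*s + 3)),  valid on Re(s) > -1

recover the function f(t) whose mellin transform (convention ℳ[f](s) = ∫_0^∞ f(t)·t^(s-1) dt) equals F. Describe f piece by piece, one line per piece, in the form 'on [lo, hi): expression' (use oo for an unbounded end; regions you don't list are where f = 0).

linearity at 1/2 turns ℳ[f](s) into 2 summed integrals
segment [0, 1/2) carries 2*t; integrate it
segment [1/2, 4) carries t**(3/2); integrate it

on [0, 1/2): 2*t
on [1/2, 4): t**(3/2)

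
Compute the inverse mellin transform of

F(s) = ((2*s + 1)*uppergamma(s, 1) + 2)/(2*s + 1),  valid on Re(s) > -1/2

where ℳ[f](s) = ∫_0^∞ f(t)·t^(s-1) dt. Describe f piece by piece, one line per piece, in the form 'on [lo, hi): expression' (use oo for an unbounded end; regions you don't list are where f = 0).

summing 2 kernel integrals split by 1 yields ℳ[f](s)
piece [0, 1): integrate sqrt(t) against the kernel
piece [1, ∞): integrate exp(-t) against the kernel

on [0, 1): sqrt(t)
on [1, oo): exp(-t)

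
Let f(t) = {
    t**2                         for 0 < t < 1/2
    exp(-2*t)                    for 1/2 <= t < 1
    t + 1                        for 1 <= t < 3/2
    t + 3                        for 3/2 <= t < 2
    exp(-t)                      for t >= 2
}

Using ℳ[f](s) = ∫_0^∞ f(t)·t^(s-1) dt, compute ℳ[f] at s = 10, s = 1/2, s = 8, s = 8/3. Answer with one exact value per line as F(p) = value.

F(10) = (2604122400*E + 1302094759*exp(2) + 7241213675520)*exp(-2)/2703360
F(1/2) = sqrt(2)*(-120*sqrt(3) - 80*sqrt(2) - 30*sqrt(pi)*erfc(sqrt(2)) + 30*sqrt(2)*sqrt(pi)*erfc(sqrt(2)) + 30*sqrt(pi)*erfc(1) + 443)/60
F(8) = (4932000*E + 13477999*exp(2) + 3414960000)*exp(-2)/92160
F(8/3) = 2**(1/3)*(-4158*3**(2/3) - 1596*2**(2/3) - 616*uppergamma(8/3, 2) + 33 + 616*uppergamma(8/3, 1) + 2464*2**(2/3)*uppergamma(8/3, 2) + 32928*2**(1/3))/4928

decompose at 1/2, 1, 3/2, 2; ℳ[f](s) sums the 5 pieces' integrals
for t in [0, 1/2): the term is ∫ t**2·t^(s-1)
∫ over [1/2, 1) of exp(-2*t)·t^(s-1) joins the sum
segment [1, 3/2) carries (t + 1); integrate it
segment [3/2, 2) carries (t + 3); integrate it
the [2, ∞) slice contributes ∫ exp(-t)·t^(s-1) dt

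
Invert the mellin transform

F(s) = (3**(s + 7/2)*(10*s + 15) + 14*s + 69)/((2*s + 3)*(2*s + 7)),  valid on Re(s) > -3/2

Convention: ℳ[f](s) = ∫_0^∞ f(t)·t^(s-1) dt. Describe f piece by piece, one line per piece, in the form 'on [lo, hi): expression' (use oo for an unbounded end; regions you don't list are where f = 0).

linearity at 1 turns ℳ[f](s) into 2 summed integrals
for t in [0, 1): the term is ∫ 6*t**(3/2)·t^(s-1)
the [1, 3) slice contributes ∫ 5*t**(7/2)/2·t^(s-1) dt

on [0, 1): 6*t**(3/2)
on [1, 3): 5*t**(7/2)/2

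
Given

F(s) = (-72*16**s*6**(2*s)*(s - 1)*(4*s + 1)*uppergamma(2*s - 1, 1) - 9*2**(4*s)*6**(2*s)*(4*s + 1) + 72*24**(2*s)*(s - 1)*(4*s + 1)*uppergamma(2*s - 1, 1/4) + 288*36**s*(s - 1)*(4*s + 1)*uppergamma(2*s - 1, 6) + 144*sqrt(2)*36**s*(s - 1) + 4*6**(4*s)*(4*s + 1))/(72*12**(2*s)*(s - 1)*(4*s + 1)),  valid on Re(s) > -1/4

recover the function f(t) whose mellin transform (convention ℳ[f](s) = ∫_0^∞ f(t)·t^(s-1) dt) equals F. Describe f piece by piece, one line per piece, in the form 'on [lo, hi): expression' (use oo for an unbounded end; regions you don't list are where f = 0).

the power substitution comes off first: sqrt(t) on [0, 1/2); exp(-t/2)/t on [1/2, 2); 1/(2*t**2) on [2, 3); …
reversing the shared t-power: t**(3/2) on [0, 1/2); exp(-t/2) on [1/2, 2); 1/(2*t) on [2, 3); …
cuts at 1/4, 4, 9: linearity sums the 4 kernel integrals
piece [0, 1/4): integrate t**(1/4) against the kernel
the [1/4, 4) slice contributes ∫ exp(-sqrt(t)/2)/sqrt(t)·t^(s-1) dt
between 4 and 9 the integrand is 1/(2*t)·t^(s-1)
[9, ∞) adds the kernel integral of exp(-2*sqrt(t))/sqrt(t)

on [0, 1/4): t**(1/4)
on [1/4, 4): exp(-sqrt(t)/2)/sqrt(t)
on [4, 9): 1/(2*t)
on [9, oo): exp(-2*sqrt(t))/sqrt(t)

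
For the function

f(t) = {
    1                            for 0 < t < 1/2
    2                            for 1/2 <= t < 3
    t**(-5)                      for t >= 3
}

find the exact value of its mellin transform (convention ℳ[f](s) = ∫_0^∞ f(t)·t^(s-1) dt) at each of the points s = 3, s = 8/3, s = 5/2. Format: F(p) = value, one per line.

the shared t-power comes off first: t on [0, 1/2); 2*t on [1/2, 3); t**(-4) on [3, ∞)
integrate the 3 segments split at 1/2, 3, then add the results
the [0, 1/2) slice contributes ∫ 1·t^(s-1) dt
∫ over [1/2, 3) of 2·t^(s-1) joins the sum
[3, ∞) adds the kernel integral of t**(-5)

F(3) = 1297/72
F(8/3) = 2**(1/3)*(-189 + 13640*6**(2/3))/4032
F(5/2) = sqrt(2)*(-27 + 1948*sqrt(6))/540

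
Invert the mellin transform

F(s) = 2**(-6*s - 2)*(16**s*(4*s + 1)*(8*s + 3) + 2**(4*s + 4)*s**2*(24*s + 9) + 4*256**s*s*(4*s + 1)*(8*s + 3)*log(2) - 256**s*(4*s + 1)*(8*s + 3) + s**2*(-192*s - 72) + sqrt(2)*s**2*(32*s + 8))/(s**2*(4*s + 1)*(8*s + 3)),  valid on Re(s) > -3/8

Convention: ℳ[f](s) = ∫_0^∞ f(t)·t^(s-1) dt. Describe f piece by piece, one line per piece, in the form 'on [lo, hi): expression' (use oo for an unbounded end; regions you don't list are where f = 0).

on [0, 1/64): 2**(3/4)*t**(3/8)
on [1/64, 1/4): 3*sqrt(2)*t**(1/4)
on [1/4, 4): log(sqrt(2)*t**(1/4))

strip the power substitution: 2**(3/4)*t**(3/4) on [0, 1/8); 3*sqrt(2)*sqrt(t) on [1/8, 1/2); log(sqrt(2)*sqrt(t)) on [1/2, 2)
the common scale on t comes off first: t**(3/4) on [0, 1/4); 3*sqrt(t) on [1/4, 1); log(sqrt(t)) on [1, 4)
peel off the power substitution: t**(3/2) on [0, 1/2); 3*t on [1/2, 1); log(t) on [1, 2)
integrate the 3 segments split at 1/64, 1/4, then add the results
on [0, 1/64): add ∫ 2**(3/4)*t**(3/8)·t^(s-1) dt
∫ 3*sqrt(2)*t**(1/4)·t^(s-1) over [1/64, 1/4)
segment 1/4 to 4 holds log(sqrt(2)*t**(1/4)); add its integral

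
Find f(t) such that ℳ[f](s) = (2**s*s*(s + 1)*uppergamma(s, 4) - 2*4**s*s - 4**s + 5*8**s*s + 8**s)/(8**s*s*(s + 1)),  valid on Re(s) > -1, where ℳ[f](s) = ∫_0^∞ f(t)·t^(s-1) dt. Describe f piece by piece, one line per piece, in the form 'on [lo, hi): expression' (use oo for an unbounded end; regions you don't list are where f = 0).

on [0, 1/2): 2*t
on [1/2, 1): 4*t + 1
on [1, oo): exp(-4*t)

strip the common scale on t: t on [0, 1); 2*t + 1 on [1, 2); exp(-2*t) on [2, ∞)
the 3 pieces separated at 1/2, 1 each add one integral
between 0 and 1/2 the integrand is 2*t·t^(s-1)
on [1/2, 1) integrate f = (4*t + 1) against the kernel
piece [1, ∞): integrate exp(-4*t) against the kernel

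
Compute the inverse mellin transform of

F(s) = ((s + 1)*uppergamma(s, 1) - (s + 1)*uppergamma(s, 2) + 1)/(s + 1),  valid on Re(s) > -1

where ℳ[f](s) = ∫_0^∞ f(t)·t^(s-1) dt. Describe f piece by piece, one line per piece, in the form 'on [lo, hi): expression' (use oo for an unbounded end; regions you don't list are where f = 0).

cuts at 1: linearity sums the 2 kernel integrals
over [0, 1), the kernel integral of t enters the sum
piece [1, 2): integrate exp(-t) against the kernel

on [0, 1): t
on [1, 2): exp(-t)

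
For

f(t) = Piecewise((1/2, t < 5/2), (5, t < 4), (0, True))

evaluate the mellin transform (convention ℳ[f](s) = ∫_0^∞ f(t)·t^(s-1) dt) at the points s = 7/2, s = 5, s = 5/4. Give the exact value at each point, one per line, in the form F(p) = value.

F(7/2) = 1280/7 - 1125*sqrt(10)/112
F(5) = 59911/64
F(5/4) = -9*2**(3/4)*5**(1/4)/2 + 16*sqrt(2)

f breaks at 5/2 into 2 integrals to sum
segment 0 to 5/2 holds 1/2; add its integral
the [5/2, 4) slice contributes ∫ 5·t^(s-1) dt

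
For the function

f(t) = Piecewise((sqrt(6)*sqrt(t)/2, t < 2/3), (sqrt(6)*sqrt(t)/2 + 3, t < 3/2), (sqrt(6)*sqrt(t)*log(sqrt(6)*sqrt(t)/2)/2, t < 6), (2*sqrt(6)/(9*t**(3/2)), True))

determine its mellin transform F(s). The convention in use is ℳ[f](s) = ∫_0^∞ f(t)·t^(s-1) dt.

invert the common scale on t to get sqrt(t) on [0, 1); sqrt(t) + 3 on [1, 9/4); sqrt(t)*log(sqrt(t)) on [9/4, 9); …
remove the power substitution first: t on [0, 1); t + 3 on [1, 3/2); t*log(t) on [3/2, 3); …
linearity at 2/3, 3/2, 6 turns ℳ[f](s) into 4 summed integrals
between 0 and 2/3 the integrand is sqrt(6)*sqrt(t)/2·t^(s-1)
on [2/3, 3/2) integrate f = (sqrt(6)*sqrt(t)/2 + 3) against the kernel
∫ over [3/2, 6) of sqrt(6)*sqrt(t)*log(sqrt(6)*sqrt(t)/2)/2·t^(s-1) joins the sum
between 6 and ∞ the integrand is 2*sqrt(6)/(9*t**(3/2))·t^(s-1)

(-324*2**(2*s)*s*(2*s - 3)*(4*s**2 + 4*s + 1) - 162*2**(2*s)*(2*s - 3)*(4*s**2 + 4*s + 1) - 324*3**(2*s)*s**2*(2*s - 3)*(2*s + 1)*log(3) + 324*3**(2*s)*s**2*(2*s - 3)*(2*s + 1)*log(2) - 162*3**(2*s)*s*(2*s - 3)*(2*s + 1)*log(3) + 162*3**(2*s)*s*(2*s - 3)*(2*s + 1)*log(2) + 162*3**(2*s)*s*(2*s - 3)*(2*s + 1) + 486*3**(2*s)*s*(2*s - 3)*(4*s**2 + 4*s + 1) + 162*3**(2*s)*(2*s - 3)*(4*s**2 + 4*s + 1) + 648*6**(2*s)*s**2*(2*s - 3)*(2*s + 1)*log(3) - 324*6**(2*s)*s*(2*s - 3)*(2*s + 1) + 324*6**(2*s)*s*(2*s - 3)*(2*s + 1)*log(3) - 4*6**(2*s)*s*(2*s + 1)*(4*s**2 + 4*s + 1))/(54*2**(2*s)*(3/2)**s*s*(2*s - 3)*(2*s + 1)*(4*s**2 + 4*s + 1))
  -1/2 < Re(s) < 3/2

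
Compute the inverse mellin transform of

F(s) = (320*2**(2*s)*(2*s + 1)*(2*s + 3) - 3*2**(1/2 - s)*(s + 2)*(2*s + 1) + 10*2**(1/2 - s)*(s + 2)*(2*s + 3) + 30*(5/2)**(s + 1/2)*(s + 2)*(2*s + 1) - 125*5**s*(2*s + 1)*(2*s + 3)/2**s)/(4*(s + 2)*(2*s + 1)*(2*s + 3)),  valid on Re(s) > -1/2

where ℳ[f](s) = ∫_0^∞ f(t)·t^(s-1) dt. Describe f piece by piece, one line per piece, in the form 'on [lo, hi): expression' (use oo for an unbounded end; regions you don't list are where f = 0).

slice at 1/2, 5/2, transform all 3 pieces, and sum them
∫ 5*sqrt(t)/2·t^(s-1) over [0, 1/2)
the [1/2, 5/2) slice contributes ∫ 3*t**(3/2)/2·t^(s-1) dt
on [5/2, 4): add ∫ 5*t**2·t^(s-1) dt

on [0, 1/2): 5*sqrt(t)/2
on [1/2, 5/2): 3*t**(3/2)/2
on [5/2, 4): 5*t**2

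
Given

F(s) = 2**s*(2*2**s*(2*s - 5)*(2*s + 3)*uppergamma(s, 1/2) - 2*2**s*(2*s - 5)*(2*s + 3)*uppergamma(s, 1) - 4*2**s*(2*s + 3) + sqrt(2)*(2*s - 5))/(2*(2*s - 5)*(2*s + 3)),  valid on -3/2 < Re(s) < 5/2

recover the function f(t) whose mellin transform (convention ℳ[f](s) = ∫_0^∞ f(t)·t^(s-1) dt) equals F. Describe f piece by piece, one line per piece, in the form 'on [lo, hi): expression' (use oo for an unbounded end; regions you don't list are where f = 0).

on [0, 2): t**(3/2)/8
on [2, 4): exp(-t/4)
on [4, oo): 32/t**(5/2)

peel off the common scale on t: sqrt(2)*t**(3/2)/4 on [0, 1); exp(-t/2) on [1, 2); 4*sqrt(2)/t**(5/2) on [2, ∞)
strip the common scale on t: t**(3/2) on [0, 1/2); exp(-t) on [1/2, 1); t**(-5/2) on [1, ∞)
cuts at 2, 4: linearity sums the 3 kernel integrals
between 0 and 2 the integrand is t**(3/2)/8·t^(s-1)
on [2, 4): add ∫ exp(-t/4)·t^(s-1) dt
over [4, ∞), the kernel integral of 32/t**(5/2) enters the sum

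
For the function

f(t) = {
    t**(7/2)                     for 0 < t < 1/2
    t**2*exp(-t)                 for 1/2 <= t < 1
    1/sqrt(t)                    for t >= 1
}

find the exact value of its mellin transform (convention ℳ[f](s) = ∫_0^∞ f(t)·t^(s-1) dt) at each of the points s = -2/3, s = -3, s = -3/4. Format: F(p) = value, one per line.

remove the shared t-power first: t**(3/2) on [0, 1/2); exp(-t) on [1/2, 1); t**(-5/2) on [1, ∞)
slice at 1/2, 1, transform all 3 pieces, and sum them
∫ over [0, 1/2) of t**(7/2)·t^(s-1) joins the sum
between 1/2 and 1 the integrand is t**2*exp(-t)·t^(s-1)
between 1 and ∞ the integrand is 1/sqrt(t)·t^(s-1)

F(-2/3) = -uppergamma(4/3, 1) + 3*2**(1/6)/68 + uppergamma(4/3, 1/2) + 6/7
F(-3) = -expint(2, 1) + 2/7 + 2*expint(2, 1/2) + sqrt(2)
F(-3/4) = -uppergamma(5/4, 1) + 2**(1/4)/22 + uppergamma(5/4, 1/2) + 4/5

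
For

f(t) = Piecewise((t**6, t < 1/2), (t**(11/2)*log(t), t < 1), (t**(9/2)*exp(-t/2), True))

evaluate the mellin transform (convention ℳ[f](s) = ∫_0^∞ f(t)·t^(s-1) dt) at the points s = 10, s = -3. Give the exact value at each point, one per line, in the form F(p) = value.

peel off the shared t-power: t**(11/2) on [0, 1/2); t**5*log(t) on [1/2, 1); t**4*exp(-t/2) on [1, ∞)
reversing the shared t-power: t**(7/2) on [0, 1/2); t**3*log(t) on [1/2, 1); t**2*exp(-t/2) on [1, ∞)
back out the shared t-power: t**(3/2) on [0, 1/2); t*log(t) on [1/2, 1); exp(-t/2) on [1, ∞)
along the cuts 1/2, 1, ℳ[f](s) splits into 3 integrals
the [0, 1/2) slice contributes ∫ t**6·t^(s-1) dt
segment 1/2 to 1 holds t**(11/2)*log(t); add its integral
∫ t**(9/2)*exp(-t/2)·t^(s-1) over [1, ∞)

F(10) = -4193343/1007681536 + sqrt(2)/15745024 + sqrt(2)*log(2)/1015808 + 213458046676875*sqrt(2)*sqrt(pi)*erfc(sqrt(2)/2) + 602244613549856*exp(-1/2)
F(-3) = -71/600 + sqrt(2)/50 + sqrt(2)*log(2)/20 + sqrt(2)*sqrt(pi)*erfc(sqrt(2)/2) + 2*exp(-1/2)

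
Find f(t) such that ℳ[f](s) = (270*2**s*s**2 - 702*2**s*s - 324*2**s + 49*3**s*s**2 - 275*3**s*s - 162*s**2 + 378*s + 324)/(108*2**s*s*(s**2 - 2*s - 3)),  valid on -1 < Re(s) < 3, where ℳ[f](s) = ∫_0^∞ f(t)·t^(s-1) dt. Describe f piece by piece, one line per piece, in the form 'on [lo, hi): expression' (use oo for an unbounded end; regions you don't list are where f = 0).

breakpoints 1/2, 1, 3/2: one integral from each of the 4 segments
between 0 and 1/2 the integrand is t·t^(s-1)
segment 1/2 to 1 holds (2*t + 1); add its integral
for t in [1, 3/2): the term is ∫ t/2·t^(s-1)
∫ t**(-3)·t^(s-1) over [3/2, ∞)

on [0, 1/2): t
on [1/2, 1): 2*t + 1
on [1, 3/2): t/2
on [3/2, oo): t**(-3)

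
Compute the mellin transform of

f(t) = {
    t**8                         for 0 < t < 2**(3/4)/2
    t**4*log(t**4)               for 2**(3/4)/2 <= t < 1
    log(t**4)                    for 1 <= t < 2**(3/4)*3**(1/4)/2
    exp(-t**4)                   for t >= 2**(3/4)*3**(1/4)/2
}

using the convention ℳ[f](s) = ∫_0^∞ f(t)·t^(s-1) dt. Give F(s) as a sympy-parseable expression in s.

(2**(3/4)/2)**s*(2**(s/4)*s**2*(s + 8)*(s**2 + 8*s + 16)*uppergamma(s/4, 3/2) - 16*2**(s/4)*s**2*(s + 8) + 16*2**(s/4)*(s + 8)*(s**2 + 8*s + 16) + 3**(s/4)*s*(s + 8)*(-4*log(2) + 4*log(3))*(s**2 + 8*s + 16) - 16*3**(s/4)*(s + 8)*(s**2 + 8*s + 16) + s**3*(s + 8)*log(4) + 8*s**2*(s + 8)*log(2) + 8*s**2*(s + 8) + s**2*(s**2 + 8*s + 16))/(4*s**2*(s + 8)*(s**2 + 8*s + 16))
  Re(s) > -8

peel off the power substitution: t**4 on [0, sqrt(2)/2); t**2*log(t**2) on [sqrt(2)/2, 1); log(t**2) on [1, sqrt(6)/2); …
undo the power substitution: t**2 on [0, 1/2); t*log(t) on [1/2, 1); log(t) on [1, 3/2); …
split f at 2**(3/4)/2, 1, 2**(3/4)*3**(1/4)/2: ℳ[f](s) collects 4 kernel integrals
for t in [0, 2**(3/4)/2): the term is ∫ t**8·t^(s-1)
[2**(3/4)/2, 1) adds the kernel integral of t**4*log(t**4)
∫ over [1, 2**(3/4)*3**(1/4)/2) of log(t**4)·t^(s-1) joins the sum
on [2**(3/4)*3**(1/4)/2, ∞) integrate f = exp(-t**4) against the kernel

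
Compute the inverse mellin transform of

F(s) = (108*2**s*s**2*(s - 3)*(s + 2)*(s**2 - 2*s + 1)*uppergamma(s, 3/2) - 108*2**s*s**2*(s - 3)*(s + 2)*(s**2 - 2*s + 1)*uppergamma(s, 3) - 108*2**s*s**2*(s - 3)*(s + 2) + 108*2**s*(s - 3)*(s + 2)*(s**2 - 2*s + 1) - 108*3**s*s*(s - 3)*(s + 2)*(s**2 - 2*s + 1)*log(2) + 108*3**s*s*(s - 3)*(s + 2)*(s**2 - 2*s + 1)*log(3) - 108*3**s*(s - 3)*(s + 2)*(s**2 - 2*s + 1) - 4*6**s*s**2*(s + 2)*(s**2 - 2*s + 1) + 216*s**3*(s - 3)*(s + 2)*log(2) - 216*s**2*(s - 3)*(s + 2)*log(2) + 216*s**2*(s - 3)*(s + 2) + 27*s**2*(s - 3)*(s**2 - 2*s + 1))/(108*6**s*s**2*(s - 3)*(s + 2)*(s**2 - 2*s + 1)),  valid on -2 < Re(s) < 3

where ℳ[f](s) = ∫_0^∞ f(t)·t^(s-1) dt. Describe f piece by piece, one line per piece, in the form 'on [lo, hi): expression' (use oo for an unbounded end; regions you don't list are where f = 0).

on [0, 1/6): 9*t**2
on [1/6, 1/3): log(3*t)/(3*t)
on [1/3, 1/2): log(3*t)
on [1/2, 1): exp(-3*t)
on [1, oo): 1/(27*t**3)

undo the common scale on t: t**2 on [0, 1/2); log(t)/t on [1/2, 1); log(t) on [1, 3/2); …
cuts at 1/6, 1/3, 1/2, 1: linearity sums the 5 kernel integrals
∫ over [0, 1/6) of 9*t**2·t^(s-1) joins the sum
piece [1/6, 1/3): integrate log(3*t)/(3*t) against the kernel
[1/3, 1/2) adds the kernel integral of log(3*t)
∫ over [1/2, 1) of exp(-3*t)·t^(s-1) joins the sum
∫ over [1, ∞) of 1/(27*t**3)·t^(s-1) joins the sum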